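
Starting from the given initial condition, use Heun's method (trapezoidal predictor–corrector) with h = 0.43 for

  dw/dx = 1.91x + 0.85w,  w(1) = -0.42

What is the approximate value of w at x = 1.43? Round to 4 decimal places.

0.5464

Heun: k1 = f(x_n, w_n); k2 = f(x_n + h, w_n + h·k1); w_{n+1} = w_n + (h/2)·(k1 + k2).
x=1.000000, w=-0.420000:
  k1 = f(1.000000, -0.420000) = 1.553000
  k2 = f(1.430000, 0.247790) = 2.941921
  w ← -0.420000 + (0.43/2)·(1.553000 + 2.941921) = 0.546408
w(1.43) ≈ 0.5464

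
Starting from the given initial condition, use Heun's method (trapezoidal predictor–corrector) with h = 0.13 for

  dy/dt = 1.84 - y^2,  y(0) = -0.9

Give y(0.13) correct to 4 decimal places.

-0.7516

Heun: k1 = f(t_n, y_n); k2 = f(t_n + h, y_n + h·k1); y_{n+1} = y_n + (h/2)·(k1 + k2).
t=0.000000, y=-0.900000:
  k1 = f(0.000000, -0.900000) = 1.030000
  k2 = f(0.130000, -0.766100) = 1.253091
  y ← -0.900000 + (0.13/2)·(1.030000 + 1.253091) = -0.751599
y(0.13) ≈ -0.7516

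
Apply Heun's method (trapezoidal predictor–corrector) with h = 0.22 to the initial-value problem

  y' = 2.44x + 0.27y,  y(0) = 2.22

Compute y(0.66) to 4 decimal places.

3.2132

Heun: k1 = f(x_n, y_n); k2 = f(x_n + h, y_n + h·k1); y_{n+1} = y_n + (h/2)·(k1 + k2).
x=0.000000, y=2.220000:
  k1 = f(0.000000, 2.220000) = 0.599400
  k2 = f(0.220000, 2.351868) = 1.171804
  y ← 2.220000 + (0.22/2)·(0.599400 + 1.171804) = 2.414832
x=0.220000, y=2.414832:
  k1 = f(0.220000, 2.414832) = 1.188805
  k2 = f(0.440000, 2.676370) = 1.796220
  y ← 2.414832 + (0.22/2)·(1.188805 + 1.796220) = 2.743185
x=0.440000, y=2.743185:
  k1 = f(0.440000, 2.743185) = 1.814260
  k2 = f(0.660000, 3.142322) = 2.458827
  y ← 2.743185 + (0.22/2)·(1.814260 + 2.458827) = 3.213225
y(0.66) ≈ 3.2132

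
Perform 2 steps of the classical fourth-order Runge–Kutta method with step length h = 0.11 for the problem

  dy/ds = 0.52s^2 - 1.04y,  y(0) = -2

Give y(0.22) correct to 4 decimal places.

RK4: k1 = f(s_n, y_n); k2 = f(s_n + h/2, y_n + (h/2)·k1); k3 = f(s_n + h/2, y_n + (h/2)·k2); k4 = f(s_n + h, y_n + h·k3); y_{n+1} = y_n + (h/6)·(k1 + 2k2 + 2k3 + k4).
s=0.000000, y=-2.000000:
  k1 = f(0.000000, -2.000000) = 2.080000
  k2 = f(0.055000, -1.885600) = 1.962597
  k3 = f(0.055000, -1.892057) = 1.969312
  k4 = f(0.110000, -1.783376) = 1.861003
  y ← -2.000000 + (0.11/6)·(k1 + 2k2 + 2k3 + k4) = -1.783578
s=0.110000, y=-1.783578:
  k1 = f(0.110000, -1.783578) = 1.861213
  k2 = f(0.165000, -1.681212) = 1.762617
  k3 = f(0.165000, -1.686634) = 1.768257
  k4 = f(0.220000, -1.589070) = 1.677801
  y ← -1.783578 + (0.11/6)·(k1 + 2k2 + 2k3 + k4) = -1.589231
y(0.22) ≈ -1.5892

-1.5892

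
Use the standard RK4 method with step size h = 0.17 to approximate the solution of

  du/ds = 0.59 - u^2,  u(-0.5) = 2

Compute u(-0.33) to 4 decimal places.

1.5694

RK4: k1 = f(s_n, u_n); k2 = f(s_n + h/2, u_n + (h/2)·k1); k3 = f(s_n + h/2, u_n + (h/2)·k2); k4 = f(s_n + h, u_n + h·k3); u_{n+1} = u_n + (h/6)·(k1 + 2k2 + 2k3 + k4).
s=-0.500000, u=2.000000:
  k1 = f(-0.500000, 2.000000) = -3.410000
  k2 = f(-0.415000, 1.710150) = -2.334613
  k3 = f(-0.415000, 1.801558) = -2.655611
  k4 = f(-0.330000, 1.548546) = -1.807995
  u ← 2.000000 + (0.17/6)·(k1 + 2k2 + 2k3 + k4) = 1.569377
u(-0.33) ≈ 1.5694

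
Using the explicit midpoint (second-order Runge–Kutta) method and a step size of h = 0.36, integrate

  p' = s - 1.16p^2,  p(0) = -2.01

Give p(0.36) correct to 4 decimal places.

Midpoint: k1 = f(s_n, p_n); k2 = f(s_n + h/2, p_n + (h/2)·k1); p_{n+1} = p_n + h·k2.
s=0.000000, p=-2.010000:
  k1 = f(0.000000, -2.010000) = -4.686516
  k2 = f(0.180000, -2.853573) = -9.265739
  p ← -2.010000 + 0.36·(-9.265739) = -5.345666
p(0.36) ≈ -5.3457

-5.3457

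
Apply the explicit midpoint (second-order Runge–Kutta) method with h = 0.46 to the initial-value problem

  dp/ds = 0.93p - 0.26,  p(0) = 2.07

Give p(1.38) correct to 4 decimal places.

6.5586

Midpoint: k1 = f(s_n, p_n); k2 = f(s_n + h/2, p_n + (h/2)·k1); p_{n+1} = p_n + h·k2.
s=0.000000, p=2.070000:
  k1 = f(0.000000, 2.070000) = 1.665100
  k2 = f(0.230000, 2.452973) = 2.021265
  p ← 2.070000 + 0.46·2.021265 = 2.999782
s=0.460000, p=2.999782:
  k1 = f(0.460000, 2.999782) = 2.529797
  k2 = f(0.690000, 3.581635) = 3.070921
  p ← 2.999782 + 0.46·3.070921 = 4.412405
s=0.920000, p=4.412405:
  k1 = f(0.920000, 4.412405) = 3.843537
  k2 = f(1.150000, 5.296419) = 4.665670
  p ← 4.412405 + 0.46·4.665670 = 6.558613
p(1.38) ≈ 6.5586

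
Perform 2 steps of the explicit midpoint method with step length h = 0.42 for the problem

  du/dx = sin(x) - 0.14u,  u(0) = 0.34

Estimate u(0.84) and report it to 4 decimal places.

Midpoint: k1 = f(x_n, u_n); k2 = f(x_n + h/2, u_n + (h/2)·k1); u_{n+1} = u_n + h·k2.
x=0.000000, u=0.340000:
  k1 = f(0.000000, 0.340000) = -0.047600
  k2 = f(0.210000, 0.330004) = 0.162259
  u ← 0.340000 + 0.42·0.162259 = 0.408149
x=0.420000, u=0.408149:
  k1 = f(0.420000, 0.408149) = 0.350620
  k2 = f(0.630000, 0.481779) = 0.521696
  u ← 0.408149 + 0.42·0.521696 = 0.627261
u(0.84) ≈ 0.6273

0.6273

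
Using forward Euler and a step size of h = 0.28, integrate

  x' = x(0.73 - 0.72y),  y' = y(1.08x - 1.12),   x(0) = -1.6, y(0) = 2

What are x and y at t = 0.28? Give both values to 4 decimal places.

Euler on (x,y): x_{n+1} = x_n + h·x', y_{n+1} = y_n + h·y'.
0.000000: (-1.600000, 2.000000); f=(1.136000, -5.696000) → (-1.281920, 0.405120)
(x(0.28), y(0.28)) ≈ (-1.2819, 0.4051)

-1.2819, 0.4051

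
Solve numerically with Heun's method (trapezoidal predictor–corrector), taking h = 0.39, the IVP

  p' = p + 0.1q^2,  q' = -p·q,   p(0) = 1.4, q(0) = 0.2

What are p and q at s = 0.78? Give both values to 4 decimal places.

3.0112, 0.0542

Heun on (p,q): k1 = f(s_n, state_n); k2 = f(s_n + h, state_n + h·k1); state_{n+1} = state_n + (h/2)·(k1 + k2).
0.000000: (1.400000, 0.200000)
  k1 = (1.404000, -0.280000)
  predictor → (1.947560, 0.090800)
  k2 = (1.948384, -0.176838)
  → (2.053715, 0.110917)
0.390000: (2.053715, 0.110917)
  k1 = (2.054945, -0.227791)
  predictor → (2.855144, 0.022078)
  k2 = (2.855192, -0.063036)
  → (3.011192, 0.054205)
(p(0.78), q(0.78)) ≈ (3.0112, 0.0542)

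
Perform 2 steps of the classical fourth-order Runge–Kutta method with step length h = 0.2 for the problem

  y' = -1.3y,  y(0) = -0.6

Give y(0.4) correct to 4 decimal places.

RK4: k1 = f(t_n, y_n); k2 = f(t_n + h/2, y_n + (h/2)·k1); k3 = f(t_n + h/2, y_n + (h/2)·k2); k4 = f(t_n + h, y_n + h·k3); y_{n+1} = y_n + (h/6)·(k1 + 2k2 + 2k3 + k4).
t=0.000000, y=-0.600000:
  k1 = f(0.000000, -0.600000) = 0.780000
  k2 = f(0.100000, -0.522000) = 0.678600
  k3 = f(0.100000, -0.532140) = 0.691782
  k4 = f(0.200000, -0.461644) = 0.600137
  y ← -0.600000 + (0.2/6)·(k1 + 2k2 + 2k3 + k4) = -0.462637
t=0.200000, y=-0.462637:
  k1 = f(0.200000, -0.462637) = 0.601428
  k2 = f(0.300000, -0.402494) = 0.523242
  k3 = f(0.300000, -0.410312) = 0.533406
  k4 = f(0.400000, -0.355955) = 0.462742
  y ← -0.462637 + (0.2/6)·(k1 + 2k2 + 2k3 + k4) = -0.356721
y(0.4) ≈ -0.3567

-0.3567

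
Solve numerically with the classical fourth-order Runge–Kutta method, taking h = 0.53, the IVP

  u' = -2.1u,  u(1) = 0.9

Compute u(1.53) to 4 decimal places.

0.3065

RK4: k1 = f(s_n, u_n); k2 = f(s_n + h/2, u_n + (h/2)·k1); k3 = f(s_n + h/2, u_n + (h/2)·k2); k4 = f(s_n + h, u_n + h·k3); u_{n+1} = u_n + (h/6)·(k1 + 2k2 + 2k3 + k4).
s=1.000000, u=0.900000:
  k1 = f(1.000000, 0.900000) = -1.890000
  k2 = f(1.265000, 0.399150) = -0.838215
  k3 = f(1.265000, 0.677873) = -1.423533
  k4 = f(1.530000, 0.145527) = -0.305607
  u ← 0.900000 + (0.53/6)·(k1 + 2k2 + 2k3 + k4) = 0.306479
u(1.53) ≈ 0.3065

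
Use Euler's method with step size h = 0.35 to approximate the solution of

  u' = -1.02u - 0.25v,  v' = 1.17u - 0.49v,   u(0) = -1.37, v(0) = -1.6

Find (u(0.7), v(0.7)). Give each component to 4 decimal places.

-0.3113, -1.8665

Euler on (u,v): u_{n+1} = u_n + h·u', v_{n+1} = v_n + h·v'.
0.000000: (-1.370000, -1.600000); f=(1.797400, -0.818900) → (-0.740910, -1.886615)
0.350000: (-0.740910, -1.886615); f=(1.227382, 0.057577) → (-0.311326, -1.866463)
(u(0.7), v(0.7)) ≈ (-0.3113, -1.8665)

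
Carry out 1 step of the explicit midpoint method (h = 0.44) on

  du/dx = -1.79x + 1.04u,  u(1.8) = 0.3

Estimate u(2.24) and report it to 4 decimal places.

-1.4466

Midpoint: k1 = f(x_n, u_n); k2 = f(x_n + h/2, u_n + (h/2)·k1); u_{n+1} = u_n + h·k2.
x=1.800000, u=0.300000:
  k1 = f(1.800000, 0.300000) = -2.910000
  k2 = f(2.020000, -0.340200) = -3.969608
  u ← 0.300000 + 0.44·(-3.969608) = -1.446628
u(2.24) ≈ -1.4466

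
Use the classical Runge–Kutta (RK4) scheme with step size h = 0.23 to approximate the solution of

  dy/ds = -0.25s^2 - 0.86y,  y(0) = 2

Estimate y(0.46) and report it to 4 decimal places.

RK4: k1 = f(s_n, y_n); k2 = f(s_n + h/2, y_n + (h/2)·k1); k3 = f(s_n + h/2, y_n + (h/2)·k2); k4 = f(s_n + h, y_n + h·k3); y_{n+1} = y_n + (h/6)·(k1 + 2k2 + 2k3 + k4).
s=0.000000, y=2.000000:
  k1 = f(0.000000, 2.000000) = -1.720000
  k2 = f(0.115000, 1.802200) = -1.553198
  k3 = f(0.115000, 1.821382) = -1.569695
  k4 = f(0.230000, 1.638970) = -1.422739
  y ← 2.000000 + (0.23/6)·(k1 + 2k2 + 2k3 + k4) = 1.640107
s=0.230000, y=1.640107:
  k1 = f(0.230000, 1.640107) = -1.423717
  k2 = f(0.345000, 1.476379) = -1.299442
  k3 = f(0.345000, 1.490671) = -1.311733
  k4 = f(0.460000, 1.338408) = -1.203931
  y ← 1.640107 + (0.23/6)·(k1 + 2k2 + 2k3 + k4) = 1.339190
y(0.46) ≈ 1.3392

1.3392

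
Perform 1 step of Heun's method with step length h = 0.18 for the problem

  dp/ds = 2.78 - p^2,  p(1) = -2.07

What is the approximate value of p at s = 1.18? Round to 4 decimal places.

-2.4484

Heun: k1 = f(s_n, p_n); k2 = f(s_n + h, p_n + h·k1); p_{n+1} = p_n + (h/2)·(k1 + k2).
s=1.000000, p=-2.070000:
  k1 = f(1.000000, -2.070000) = -1.504900
  k2 = f(1.180000, -2.340882) = -2.699729
  p ← -2.070000 + (0.18/2)·(-1.504900 + (-2.699729)) = -2.448417
p(1.18) ≈ -2.4484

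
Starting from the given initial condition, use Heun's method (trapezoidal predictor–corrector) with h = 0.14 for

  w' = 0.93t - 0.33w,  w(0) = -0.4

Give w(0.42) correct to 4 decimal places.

-0.2695

Heun: k1 = f(t_n, w_n); k2 = f(t_n + h, w_n + h·k1); w_{n+1} = w_n + (h/2)·(k1 + k2).
t=0.000000, w=-0.400000:
  k1 = f(0.000000, -0.400000) = 0.132000
  k2 = f(0.140000, -0.381520) = 0.256102
  w ← -0.400000 + (0.14/2)·(0.132000 + 0.256102) = -0.372833
t=0.140000, w=-0.372833:
  k1 = f(0.140000, -0.372833) = 0.253235
  k2 = f(0.280000, -0.337380) = 0.371735
  w ← -0.372833 + (0.14/2)·(0.253235 + 0.371735) = -0.329085
t=0.280000, w=-0.329085:
  k1 = f(0.280000, -0.329085) = 0.368998
  k2 = f(0.420000, -0.277425) = 0.482150
  w ← -0.329085 + (0.14/2)·(0.368998 + 0.482150) = -0.269505
w(0.42) ≈ -0.2695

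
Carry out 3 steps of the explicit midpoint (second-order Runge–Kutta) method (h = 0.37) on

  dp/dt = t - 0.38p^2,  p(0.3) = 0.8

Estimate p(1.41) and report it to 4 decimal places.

Midpoint: k1 = f(t_n, p_n); k2 = f(t_n + h/2, p_n + (h/2)·k1); p_{n+1} = p_n + h·k2.
t=0.300000, p=0.800000:
  k1 = f(0.300000, 0.800000) = 0.056800
  k2 = f(0.485000, 0.810508) = 0.235369
  p ← 0.800000 + 0.37·0.235369 = 0.887087
t=0.670000, p=0.887087:
  k1 = f(0.670000, 0.887087) = 0.370969
  k2 = f(0.855000, 0.955716) = 0.507911
  p ← 0.887087 + 0.37·0.507911 = 1.075014
t=1.040000, p=1.075014:
  k1 = f(1.040000, 1.075014) = 0.600851
  k2 = f(1.225000, 1.186171) = 0.690339
  p ← 1.075014 + 0.37·0.690339 = 1.330439
p(1.41) ≈ 1.3304

1.3304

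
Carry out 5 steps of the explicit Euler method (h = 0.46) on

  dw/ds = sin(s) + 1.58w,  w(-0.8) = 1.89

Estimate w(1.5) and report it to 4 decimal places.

26.2906

Euler: w_{n+1} = w_n + h·f(s_n, w_n).
s=-0.800000, w=1.890000: f=2.268844 → w ← 1.890000 + 0.46·2.268844 = 2.933668
s=-0.340000, w=2.933668: f=4.301709 → w ← 2.933668 + 0.46·4.301709 = 4.912454
s=0.120000, w=4.912454: f=7.881390 → w ← 4.912454 + 0.46·7.881390 = 8.537893
s=0.580000, w=8.537893: f=14.037896 → w ← 8.537893 + 0.46·14.037896 = 14.995326
s=1.040000, w=14.995326: f=24.555019 → w ← 14.995326 + 0.46·24.555019 = 26.290634
w(1.5) ≈ 26.2906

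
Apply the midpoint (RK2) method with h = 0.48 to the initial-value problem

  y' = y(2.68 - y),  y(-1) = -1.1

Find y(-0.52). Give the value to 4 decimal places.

Midpoint: k1 = f(x_n, y_n); k2 = f(x_n + h/2, y_n + (h/2)·k1); y_{n+1} = y_n + h·k2.
x=-1.000000, y=-1.100000:
  k1 = f(-1.000000, -1.100000) = -4.158000
  k2 = f(-0.760000, -2.097920) = -10.023694
  y ← -1.100000 + 0.48·(-10.023694) = -5.911373
y(-0.52) ≈ -5.9114

-5.9114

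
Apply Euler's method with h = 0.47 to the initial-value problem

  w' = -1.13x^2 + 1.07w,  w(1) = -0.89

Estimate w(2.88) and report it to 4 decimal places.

Euler: w_{n+1} = w_n + h·f(x_n, w_n).
x=1.000000, w=-0.890000: f=-2.082300 → w ← -0.890000 + 0.47·(-2.082300) = -1.868681
x=1.470000, w=-1.868681: f=-4.441306 → w ← -1.868681 + 0.47·(-4.441306) = -3.956095
x=1.940000, w=-3.956095: f=-8.485889 → w ← -3.956095 + 0.47·(-8.485889) = -7.944463
x=2.410000, w=-7.944463: f=-15.063728 → w ← -7.944463 + 0.47·(-15.063728) = -15.024415
w(2.88) ≈ -15.0244

-15.0244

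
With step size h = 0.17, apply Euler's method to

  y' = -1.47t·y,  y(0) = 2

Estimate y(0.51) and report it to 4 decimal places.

1.7523

Euler: y_{n+1} = y_n + h·f(t_n, y_n).
t=0.000000, y=2.000000: f=0.000000 → y ← 2.000000 + 0.17·0.000000 = 2.000000
t=0.170000, y=2.000000: f=-0.499800 → y ← 2.000000 + 0.17·(-0.499800) = 1.915034
t=0.340000, y=1.915034: f=-0.957134 → y ← 1.915034 + 0.17·(-0.957134) = 1.752321
y(0.51) ≈ 1.7523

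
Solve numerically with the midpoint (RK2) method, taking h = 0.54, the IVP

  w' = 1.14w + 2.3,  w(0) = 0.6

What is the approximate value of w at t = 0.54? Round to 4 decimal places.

2.7073

Midpoint: k1 = f(t_n, w_n); k2 = f(t_n + h/2, w_n + (h/2)·k1); w_{n+1} = w_n + h·k2.
t=0.000000, w=0.600000:
  k1 = f(0.000000, 0.600000) = 2.984000
  k2 = f(0.270000, 1.405680) = 3.902475
  w ← 0.600000 + 0.54·3.902475 = 2.707337
w(0.54) ≈ 2.7073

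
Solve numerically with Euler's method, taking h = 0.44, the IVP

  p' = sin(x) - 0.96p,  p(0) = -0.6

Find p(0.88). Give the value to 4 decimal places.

-0.0128

Euler: p_{n+1} = p_n + h·f(x_n, p_n).
x=0.000000, p=-0.600000: f=0.576000 → p ← -0.600000 + 0.44·0.576000 = -0.346560
x=0.440000, p=-0.346560: f=0.758637 → p ← -0.346560 + 0.44·0.758637 = -0.012760
p(0.88) ≈ -0.0128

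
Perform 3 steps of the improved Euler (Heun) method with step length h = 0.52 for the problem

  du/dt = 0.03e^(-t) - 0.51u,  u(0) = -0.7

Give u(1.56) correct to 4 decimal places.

Heun: k1 = f(t_n, u_n); k2 = f(t_n + h, u_n + h·k1); u_{n+1} = u_n + (h/2)·(k1 + k2).
t=0.000000, u=-0.700000:
  k1 = f(0.000000, -0.700000) = 0.387000
  k2 = f(0.520000, -0.498760) = 0.272203
  u ← -0.700000 + (0.52/2)·(0.387000 + 0.272203) = -0.528607
t=0.520000, u=-0.528607:
  k1 = f(0.520000, -0.528607) = 0.287425
  k2 = f(1.040000, -0.379146) = 0.203968
  u ← -0.528607 + (0.52/2)·(0.287425 + 0.203968) = -0.400845
t=1.040000, u=-0.400845:
  k1 = f(1.040000, -0.400845) = 0.215035
  k2 = f(1.560000, -0.289027) = 0.153708
  u ← -0.400845 + (0.52/2)·(0.215035 + 0.153708) = -0.304972
u(1.56) ≈ -0.3050

-0.3050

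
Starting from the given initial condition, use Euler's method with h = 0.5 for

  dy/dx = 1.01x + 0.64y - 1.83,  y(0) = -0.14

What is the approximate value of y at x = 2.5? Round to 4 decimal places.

Euler: y_{n+1} = y_n + h·f(x_n, y_n).
x=0.000000, y=-0.140000: f=-1.919600 → y ← -0.140000 + 0.5·(-1.919600) = -1.099800
x=0.500000, y=-1.099800: f=-2.028872 → y ← -1.099800 + 0.5·(-2.028872) = -2.114236
x=1.000000, y=-2.114236: f=-2.173111 → y ← -2.114236 + 0.5·(-2.173111) = -3.200792
x=1.500000, y=-3.200792: f=-2.363507 → y ← -3.200792 + 0.5·(-2.363507) = -4.382545
x=2.000000, y=-4.382545: f=-2.614829 → y ← -4.382545 + 0.5·(-2.614829) = -5.689959
y(2.5) ≈ -5.6900

-5.6900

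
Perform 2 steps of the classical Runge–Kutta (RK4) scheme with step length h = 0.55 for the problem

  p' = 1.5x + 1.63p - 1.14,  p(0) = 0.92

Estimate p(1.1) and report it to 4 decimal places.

RK4: k1 = f(x_n, p_n); k2 = f(x_n + h/2, p_n + (h/2)·k1); k3 = f(x_n + h/2, p_n + (h/2)·k2); k4 = f(x_n + h, p_n + h·k3); p_{n+1} = p_n + (h/6)·(k1 + 2k2 + 2k3 + k4).
x=0.000000, p=0.920000:
  k1 = f(0.000000, 0.920000) = 0.359600
  k2 = f(0.275000, 1.018890) = 0.933291
  k3 = f(0.275000, 1.176655) = 1.190448
  k4 = f(0.550000, 1.574746) = 2.251836
  p ← 0.920000 + (0.55/6)·(k1 + 2k2 + 2k3 + k4) = 1.548734
x=0.550000, p=1.548734:
  k1 = f(0.550000, 1.548734) = 2.209436
  k2 = f(0.825000, 2.156329) = 3.612316
  k3 = f(0.825000, 2.542120) = 4.241156
  k4 = f(1.100000, 3.881370) = 6.836633
  p ← 1.548734 + (0.55/6)·(k1 + 2k2 + 2k3 + k4) = 3.817760
p(1.1) ≈ 3.8178

3.8178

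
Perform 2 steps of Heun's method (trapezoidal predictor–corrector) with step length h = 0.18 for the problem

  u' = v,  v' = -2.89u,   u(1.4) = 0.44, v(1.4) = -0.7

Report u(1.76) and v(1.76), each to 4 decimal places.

Heun on (u,v): k1 = f(s_n, state_n); k2 = f(s_n + h, state_n + h·k1); state_{n+1} = state_n + (h/2)·(k1 + k2).
1.400000: (0.440000, -0.700000)
  k1 = (-0.700000, -1.271600)
  predictor → (0.314000, -0.928888)
  k2 = (-0.928888, -0.907460)
  → (0.293400, -0.896115)
1.580000: (0.293400, -0.896115)
  k1 = (-0.896115, -0.847926)
  predictor → (0.132099, -1.048742)
  k2 = (-1.048742, -0.381767)
  → (0.118363, -1.006788)
(u(1.76), v(1.76)) ≈ (0.1184, -1.0068)

0.1184, -1.0068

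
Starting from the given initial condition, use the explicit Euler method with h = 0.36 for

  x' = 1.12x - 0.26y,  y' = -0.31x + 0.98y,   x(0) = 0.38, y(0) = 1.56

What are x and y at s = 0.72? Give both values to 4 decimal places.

0.3498, 2.7543

Euler on (x,y): x_{n+1} = x_n + h·x', y_{n+1} = y_n + h·y'.
0.000000: (0.380000, 1.560000); f=(0.020000, 1.411000) → (0.387200, 2.067960)
0.360000: (0.387200, 2.067960); f=(-0.104006, 1.906569) → (0.349758, 2.754325)
(x(0.72), y(0.72)) ≈ (0.3498, 2.7543)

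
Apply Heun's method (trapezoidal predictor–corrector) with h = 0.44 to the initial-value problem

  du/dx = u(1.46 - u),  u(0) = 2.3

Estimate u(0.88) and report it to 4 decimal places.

1.6809

Heun: k1 = f(x_n, u_n); k2 = f(x_n + h, u_n + h·k1); u_{n+1} = u_n + (h/2)·(k1 + k2).
x=0.000000, u=2.300000:
  k1 = f(0.000000, 2.300000) = -1.932000
  k2 = f(0.440000, 1.449920) = 0.014615
  u ← 2.300000 + (0.44/2)·(-1.932000 + 0.014615) = 1.878175
x=0.440000, u=1.878175:
  k1 = f(0.440000, 1.878175) = -0.785407
  k2 = f(0.880000, 1.532596) = -0.111261
  u ← 1.878175 + (0.44/2)·(-0.785407 + (-0.111261)) = 1.680908
u(0.88) ≈ 1.6809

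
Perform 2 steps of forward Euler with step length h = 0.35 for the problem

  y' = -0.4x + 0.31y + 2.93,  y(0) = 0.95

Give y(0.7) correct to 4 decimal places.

Euler: y_{n+1} = y_n + h·f(x_n, y_n).
x=0.000000, y=0.950000: f=3.224500 → y ← 0.950000 + 0.35·3.224500 = 2.078575
x=0.350000, y=2.078575: f=3.434358 → y ← 2.078575 + 0.35·3.434358 = 3.280600
y(0.7) ≈ 3.2806

3.2806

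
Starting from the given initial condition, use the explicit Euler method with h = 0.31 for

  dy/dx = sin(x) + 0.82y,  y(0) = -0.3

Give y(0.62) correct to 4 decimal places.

-0.3773

Euler: y_{n+1} = y_n + h·f(x_n, y_n).
x=0.000000, y=-0.300000: f=-0.246000 → y ← -0.300000 + 0.31·(-0.246000) = -0.376260
x=0.310000, y=-0.376260: f=-0.003475 → y ← -0.376260 + 0.31·(-0.003475) = -0.377337
y(0.62) ≈ -0.3773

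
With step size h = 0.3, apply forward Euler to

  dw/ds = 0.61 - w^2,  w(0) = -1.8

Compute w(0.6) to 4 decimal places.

-4.4169

Euler: w_{n+1} = w_n + h·f(s_n, w_n).
s=0.000000, w=-1.800000: f=-2.630000 → w ← -1.800000 + 0.3·(-2.630000) = -2.589000
s=0.300000, w=-2.589000: f=-6.092921 → w ← -2.589000 + 0.3·(-6.092921) = -4.416876
w(0.6) ≈ -4.4169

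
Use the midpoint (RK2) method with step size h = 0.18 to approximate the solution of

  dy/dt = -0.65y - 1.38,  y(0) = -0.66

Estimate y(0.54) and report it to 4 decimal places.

Midpoint: k1 = f(t_n, y_n); k2 = f(t_n + h/2, y_n + (h/2)·k1); y_{n+1} = y_n + h·k2.
t=0.000000, y=-0.660000:
  k1 = f(0.000000, -0.660000) = -0.951000
  k2 = f(0.090000, -0.745590) = -0.895366
  y ← -0.660000 + 0.18·(-0.895366) = -0.821166
t=0.180000, y=-0.821166:
  k1 = f(0.180000, -0.821166) = -0.846242
  k2 = f(0.270000, -0.897328) = -0.796737
  y ← -0.821166 + 0.18·(-0.796737) = -0.964579
t=0.360000, y=-0.964579:
  k1 = f(0.360000, -0.964579) = -0.753024
  k2 = f(0.450000, -1.032351) = -0.708972
  y ← -0.964579 + 0.18·(-0.708972) = -1.092194
y(0.54) ≈ -1.0922

-1.0922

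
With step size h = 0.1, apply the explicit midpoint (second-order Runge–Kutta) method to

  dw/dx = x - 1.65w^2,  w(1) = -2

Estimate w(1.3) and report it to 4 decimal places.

-10.3548

Midpoint: k1 = f(x_n, w_n); k2 = f(x_n + h/2, w_n + (h/2)·k1); w_{n+1} = w_n + h·k2.
x=1.000000, w=-2.000000:
  k1 = f(1.000000, -2.000000) = -5.600000
  k2 = f(1.050000, -2.280000) = -7.527360
  w ← -2.000000 + 0.1·(-7.527360) = -2.752736
x=1.100000, w=-2.752736:
  k1 = f(1.100000, -2.752736) = -11.402967
  k2 = f(1.150000, -3.322884) = -17.068574
  w ← -2.752736 + 0.1·(-17.068574) = -4.459593
x=1.200000, w=-4.459593:
  k1 = f(1.200000, -4.459593) = -31.615157
  k2 = f(1.250000, -6.040351) = -58.951642
  w ← -4.459593 + 0.1·(-58.951642) = -10.354758
w(1.3) ≈ -10.3548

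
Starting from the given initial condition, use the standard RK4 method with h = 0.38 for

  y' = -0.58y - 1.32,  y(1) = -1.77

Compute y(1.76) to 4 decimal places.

RK4: k1 = f(s_n, y_n); k2 = f(s_n + h/2, y_n + (h/2)·k1); k3 = f(s_n + h/2, y_n + (h/2)·k2); k4 = f(s_n + h, y_n + h·k3); y_{n+1} = y_n + (h/6)·(k1 + 2k2 + 2k3 + k4).
s=1.000000, y=-1.770000:
  k1 = f(1.000000, -1.770000) = -0.293400
  k2 = f(1.190000, -1.825746) = -0.261067
  k3 = f(1.190000, -1.819603) = -0.264630
  k4 = f(1.380000, -1.870560) = -0.235075
  y ← -1.770000 + (0.38/6)·(k1 + 2k2 + 2k3 + k4) = -1.870058
s=1.380000, y=-1.870058:
  k1 = f(1.380000, -1.870058) = -0.235366
  k2 = f(1.570000, -1.914778) = -0.209429
  k3 = f(1.570000, -1.909850) = -0.212287
  k4 = f(1.760000, -1.950728) = -0.188578
  y ← -1.870058 + (0.38/6)·(k1 + 2k2 + 2k3 + k4) = -1.950326
y(1.76) ≈ -1.9503

-1.9503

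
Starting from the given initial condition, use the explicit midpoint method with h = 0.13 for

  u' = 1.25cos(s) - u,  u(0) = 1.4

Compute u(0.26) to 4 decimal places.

1.3625

Midpoint: k1 = f(s_n, u_n); k2 = f(s_n + h/2, u_n + (h/2)·k1); u_{n+1} = u_n + h·k2.
s=0.000000, u=1.400000:
  k1 = f(0.000000, 1.400000) = -0.150000
  k2 = f(0.065000, 1.390250) = -0.142890
  u ← 1.400000 + 0.13·(-0.142890) = 1.381424
s=0.130000, u=1.381424:
  k1 = f(0.130000, 1.381424) = -0.141972
  k2 = f(0.195000, 1.372196) = -0.145887
  u ← 1.381424 + 0.13·(-0.145887) = 1.362459
u(0.26) ≈ 1.3625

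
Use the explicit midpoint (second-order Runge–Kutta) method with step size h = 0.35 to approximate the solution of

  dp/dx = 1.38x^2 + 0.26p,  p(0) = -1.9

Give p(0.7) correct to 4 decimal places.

Midpoint: k1 = f(x_n, p_n); k2 = f(x_n + h/2, p_n + (h/2)·k1); p_{n+1} = p_n + h·k2.
x=0.000000, p=-1.900000:
  k1 = f(0.000000, -1.900000) = -0.494000
  k2 = f(0.175000, -1.986450) = -0.474214
  p ← -1.900000 + 0.35·(-0.474214) = -2.065975
x=0.350000, p=-2.065975:
  k1 = f(0.350000, -2.065975) = -0.368104
  k2 = f(0.525000, -2.130393) = -0.173540
  p ← -2.065975 + 0.35·(-0.173540) = -2.126714
p(0.7) ≈ -2.1267

-2.1267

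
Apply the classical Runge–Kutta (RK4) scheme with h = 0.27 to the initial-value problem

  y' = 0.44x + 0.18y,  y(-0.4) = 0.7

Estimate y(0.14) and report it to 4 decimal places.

RK4: k1 = f(x_n, y_n); k2 = f(x_n + h/2, y_n + (h/2)·k1); k3 = f(x_n + h/2, y_n + (h/2)·k2); k4 = f(x_n + h, y_n + h·k3); y_{n+1} = y_n + (h/6)·(k1 + 2k2 + 2k3 + k4).
x=-0.400000, y=0.700000:
  k1 = f(-0.400000, 0.700000) = -0.050000
  k2 = f(-0.265000, 0.693250) = 0.008185
  k3 = f(-0.265000, 0.701105) = 0.009599
  k4 = f(-0.130000, 0.702592) = 0.069267
  y ← 0.700000 + (0.27/6)·(k1 + 2k2 + 2k3 + k4) = 0.702468
x=-0.130000, y=0.702468:
  k1 = f(-0.130000, 0.702468) = 0.069244
  k2 = f(0.005000, 0.711816) = 0.130327
  k3 = f(0.005000, 0.720062) = 0.131811
  k4 = f(0.140000, 0.738057) = 0.194450
  y ← 0.702468 + (0.27/6)·(k1 + 2k2 + 2k3 + k4) = 0.737926
y(0.14) ≈ 0.7379

0.7379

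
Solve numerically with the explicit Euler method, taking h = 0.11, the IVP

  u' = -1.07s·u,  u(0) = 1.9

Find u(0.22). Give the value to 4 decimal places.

Euler: u_{n+1} = u_n + h·f(s_n, u_n).
s=0.000000, u=1.900000: f=0.000000 → u ← 1.900000 + 0.11·0.000000 = 1.900000
s=0.110000, u=1.900000: f=-0.223630 → u ← 1.900000 + 0.11·(-0.223630) = 1.875401
u(0.22) ≈ 1.8754

1.8754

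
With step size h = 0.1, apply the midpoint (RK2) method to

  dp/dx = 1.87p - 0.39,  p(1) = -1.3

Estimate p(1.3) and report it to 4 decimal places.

-2.4276

Midpoint: k1 = f(x_n, p_n); k2 = f(x_n + h/2, p_n + (h/2)·k1); p_{n+1} = p_n + h·k2.
x=1.000000, p=-1.300000:
  k1 = f(1.000000, -1.300000) = -2.821000
  k2 = f(1.050000, -1.441050) = -3.084764
  p ← -1.300000 + 0.1·(-3.084764) = -1.608476
x=1.100000, p=-1.608476:
  k1 = f(1.100000, -1.608476) = -3.397851
  k2 = f(1.150000, -1.778369) = -3.715550
  p ← -1.608476 + 0.1·(-3.715550) = -1.980031
x=1.200000, p=-1.980031:
  k1 = f(1.200000, -1.980031) = -4.092659
  k2 = f(1.250000, -2.184664) = -4.475322
  p ← -1.980031 + 0.1·(-4.475322) = -2.427564
p(1.3) ≈ -2.4276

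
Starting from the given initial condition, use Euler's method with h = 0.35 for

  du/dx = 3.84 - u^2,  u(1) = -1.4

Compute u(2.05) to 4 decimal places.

Euler: u_{n+1} = u_n + h·f(x_n, u_n).
x=1.000000, u=-1.400000: f=1.880000 → u ← -1.400000 + 0.35·1.880000 = -0.742000
x=1.350000, u=-0.742000: f=3.289436 → u ← -0.742000 + 0.35·3.289436 = 0.409303
x=1.700000, u=0.409303: f=3.672471 → u ← 0.409303 + 0.35·3.672471 = 1.694668
u(2.05) ≈ 1.6947

1.6947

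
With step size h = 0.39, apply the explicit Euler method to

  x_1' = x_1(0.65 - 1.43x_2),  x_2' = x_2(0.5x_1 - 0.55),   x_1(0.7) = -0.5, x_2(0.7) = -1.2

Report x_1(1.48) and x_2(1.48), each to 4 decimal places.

-1.6477, -0.4937

Euler on (x_1,x_2): x_1_{n+1} = x_1_n + h·x_1', x_2_{n+1} = x_2_n + h·x_2'.
0.700000: (-0.500000, -1.200000); f=(-1.183000, 0.960000) → (-0.961370, -0.825600)
1.090000: (-0.961370, -0.825600); f=(-1.759892, 0.850934) → (-1.647728, -0.493736)
(x_1(1.48), x_2(1.48)) ≈ (-1.6477, -0.4937)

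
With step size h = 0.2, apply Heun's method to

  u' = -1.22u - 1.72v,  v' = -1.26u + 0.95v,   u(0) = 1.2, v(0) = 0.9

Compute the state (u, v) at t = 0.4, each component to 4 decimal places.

Heun on (u,v): k1 = f(t_n, state_n); k2 = f(t_n + h, state_n + h·k1); state_{n+1} = state_n + (h/2)·(k1 + k2).
0.000000: (1.200000, 0.900000)
  k1 = (-3.012000, -0.657000)
  predictor → (0.597600, 0.768600)
  k2 = (-2.051064, -0.022806)
  → (0.693694, 0.832019)
0.200000: (0.693694, 0.832019)
  k1 = (-2.277380, -0.083636)
  predictor → (0.238218, 0.815292)
  k2 = (-1.692928, 0.474373)
  → (0.296663, 0.871093)
(u(0.4), v(0.4)) ≈ (0.2967, 0.8711)

0.2967, 0.8711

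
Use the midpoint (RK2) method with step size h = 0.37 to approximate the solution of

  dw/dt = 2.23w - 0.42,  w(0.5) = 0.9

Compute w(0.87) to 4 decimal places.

Midpoint: k1 = f(t_n, w_n); k2 = f(t_n + h/2, w_n + (h/2)·k1); w_{n+1} = w_n + h·k2.
t=0.500000, w=0.900000:
  k1 = f(0.500000, 0.900000) = 1.587000
  k2 = f(0.685000, 1.193595) = 2.241717
  w ← 0.900000 + 0.37·2.241717 = 1.729435
w(0.87) ≈ 1.7294

1.7294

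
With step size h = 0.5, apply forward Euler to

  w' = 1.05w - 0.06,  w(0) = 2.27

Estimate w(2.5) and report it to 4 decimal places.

18.3088

Euler: w_{n+1} = w_n + h·f(s_n, w_n).
s=0.000000, w=2.270000: f=2.323500 → w ← 2.270000 + 0.5·2.323500 = 3.431750
s=0.500000, w=3.431750: f=3.543338 → w ← 3.431750 + 0.5·3.543338 = 5.203419
s=1.000000, w=5.203419: f=5.403590 → w ← 5.203419 + 0.5·5.403590 = 7.905214
s=1.500000, w=7.905214: f=8.240474 → w ← 7.905214 + 0.5·8.240474 = 12.025451
s=2.000000, w=12.025451: f=12.566723 → w ← 12.025451 + 0.5·12.566723 = 18.308812
w(2.5) ≈ 18.3088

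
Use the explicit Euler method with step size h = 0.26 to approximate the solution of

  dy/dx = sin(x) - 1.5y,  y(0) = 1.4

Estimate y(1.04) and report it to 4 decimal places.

Euler: y_{n+1} = y_n + h·f(x_n, y_n).
x=0.000000, y=1.400000: f=-2.100000 → y ← 1.400000 + 0.26·(-2.100000) = 0.854000
x=0.260000, y=0.854000: f=-1.023919 → y ← 0.854000 + 0.26·(-1.023919) = 0.587781
x=0.520000, y=0.587781: f=-0.384791 → y ← 0.587781 + 0.26·(-0.384791) = 0.487735
x=0.780000, y=0.487735: f=-0.028323 → y ← 0.487735 + 0.26·(-0.028323) = 0.480371
y(1.04) ≈ 0.4804

0.4804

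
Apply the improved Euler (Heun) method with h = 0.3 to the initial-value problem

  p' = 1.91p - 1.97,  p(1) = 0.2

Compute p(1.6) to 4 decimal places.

Heun: k1 = f(s_n, p_n); k2 = f(s_n + h, p_n + h·k1); p_{n+1} = p_n + (h/2)·(k1 + k2).
s=1.000000, p=0.200000:
  k1 = f(1.000000, 0.200000) = -1.588000
  k2 = f(1.300000, -0.276400) = -2.497924
  p ← 0.200000 + (0.3/2)·(-1.588000 + (-2.497924)) = -0.412889
s=1.300000, p=-0.412889:
  k1 = f(1.300000, -0.412889) = -2.758617
  k2 = f(1.600000, -1.240474) = -4.339305
  p ← -0.412889 + (0.3/2)·(-2.758617 + (-4.339305)) = -1.477577
p(1.6) ≈ -1.4776

-1.4776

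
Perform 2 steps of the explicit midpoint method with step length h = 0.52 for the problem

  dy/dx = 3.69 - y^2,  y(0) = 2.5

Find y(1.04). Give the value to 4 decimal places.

Midpoint: k1 = f(x_n, y_n); k2 = f(x_n + h/2, y_n + (h/2)·k1); y_{n+1} = y_n + h·k2.
x=0.000000, y=2.500000:
  k1 = f(0.000000, 2.500000) = -2.560000
  k2 = f(0.260000, 1.834400) = 0.324977
  y ← 2.500000 + 0.52·0.324977 = 2.668988
x=0.520000, y=2.668988:
  k1 = f(0.520000, 2.668988) = -3.433496
  k2 = f(0.780000, 1.776279) = 0.534833
  y ← 2.668988 + 0.52·0.534833 = 2.947101
y(1.04) ≈ 2.9471

2.9471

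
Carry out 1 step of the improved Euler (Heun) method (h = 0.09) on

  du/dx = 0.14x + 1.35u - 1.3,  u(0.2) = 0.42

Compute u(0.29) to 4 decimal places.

0.3533

Heun: k1 = f(x_n, u_n); k2 = f(x_n + h, u_n + h·k1); u_{n+1} = u_n + (h/2)·(k1 + k2).
x=0.200000, u=0.420000:
  k1 = f(0.200000, 0.420000) = -0.705000
  k2 = f(0.290000, 0.356550) = -0.778058
  u ← 0.420000 + (0.09/2)·(-0.705000 + (-0.778058)) = 0.353262
u(0.29) ≈ 0.3533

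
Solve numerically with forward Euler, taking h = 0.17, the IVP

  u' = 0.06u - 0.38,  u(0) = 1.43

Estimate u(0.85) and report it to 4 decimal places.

1.1748

Euler: u_{n+1} = u_n + h·f(x_n, u_n).
x=0.000000, u=1.430000: f=-0.294200 → u ← 1.430000 + 0.17·(-0.294200) = 1.379986
x=0.170000, u=1.379986: f=-0.297201 → u ← 1.379986 + 0.17·(-0.297201) = 1.329462
x=0.340000, u=1.329462: f=-0.300232 → u ← 1.329462 + 0.17·(-0.300232) = 1.278422
x=0.510000, u=1.278422: f=-0.303295 → u ← 1.278422 + 0.17·(-0.303295) = 1.226862
x=0.680000, u=1.226862: f=-0.306388 → u ← 1.226862 + 0.17·(-0.306388) = 1.174776
u(0.85) ≈ 1.1748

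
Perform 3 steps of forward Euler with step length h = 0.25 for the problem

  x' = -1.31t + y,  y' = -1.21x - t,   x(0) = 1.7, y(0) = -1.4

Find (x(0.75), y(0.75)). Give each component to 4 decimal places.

0.0295, -2.7490

Euler on (x,y): x_{n+1} = x_n + h·x', y_{n+1} = y_n + h·y'.
0.000000: (1.700000, -1.400000); f=(-1.400000, -2.057000) → (1.350000, -1.914250)
0.250000: (1.350000, -1.914250); f=(-2.241750, -1.883500) → (0.789563, -2.385125)
0.500000: (0.789563, -2.385125); f=(-3.040125, -1.455371) → (0.029531, -2.748968)
(x(0.75), y(0.75)) ≈ (0.0295, -2.7490)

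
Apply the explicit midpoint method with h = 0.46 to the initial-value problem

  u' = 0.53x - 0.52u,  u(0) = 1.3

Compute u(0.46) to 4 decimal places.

1.0823

Midpoint: k1 = f(x_n, u_n); k2 = f(x_n + h/2, u_n + (h/2)·k1); u_{n+1} = u_n + h·k2.
x=0.000000, u=1.300000:
  k1 = f(0.000000, 1.300000) = -0.676000
  k2 = f(0.230000, 1.144520) = -0.473250
  u ← 1.300000 + 0.46·(-0.473250) = 1.082305
u(0.46) ≈ 1.0823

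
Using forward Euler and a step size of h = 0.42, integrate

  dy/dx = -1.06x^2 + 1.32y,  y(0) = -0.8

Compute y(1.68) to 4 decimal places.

Euler: y_{n+1} = y_n + h·f(x_n, y_n).
x=0.000000, y=-0.800000: f=-1.056000 → y ← -0.800000 + 0.42·(-1.056000) = -1.243520
x=0.420000, y=-1.243520: f=-1.828430 → y ← -1.243520 + 0.42·(-1.828430) = -2.011461
x=0.840000, y=-2.011461: f=-3.403064 → y ← -2.011461 + 0.42·(-3.403064) = -3.440748
x=1.260000, y=-3.440748: f=-6.224643 → y ← -3.440748 + 0.42·(-6.224643) = -6.055098
y(1.68) ≈ -6.0551

-6.0551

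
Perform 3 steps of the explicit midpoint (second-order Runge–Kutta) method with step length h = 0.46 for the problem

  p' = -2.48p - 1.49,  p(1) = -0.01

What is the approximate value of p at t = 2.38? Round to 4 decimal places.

-0.5225

Midpoint: k1 = f(t_n, p_n); k2 = f(t_n + h/2, p_n + (h/2)·k1); p_{n+1} = p_n + h·k2.
t=1.000000, p=-0.010000:
  k1 = f(1.000000, -0.010000) = -1.465200
  k2 = f(1.230000, -0.346996) = -0.629450
  p ← -0.010000 + 0.46·(-0.629450) = -0.299547
t=1.460000, p=-0.299547:
  k1 = f(1.460000, -0.299547) = -0.747124
  k2 = f(1.690000, -0.471385) = -0.320964
  p ← -0.299547 + 0.46·(-0.320964) = -0.447191
t=1.920000, p=-0.447191:
  k1 = f(1.920000, -0.447191) = -0.380967
  k2 = f(2.150000, -0.534813) = -0.163664
  p ← -0.447191 + 0.46·(-0.163664) = -0.522476
p(2.38) ≈ -0.5225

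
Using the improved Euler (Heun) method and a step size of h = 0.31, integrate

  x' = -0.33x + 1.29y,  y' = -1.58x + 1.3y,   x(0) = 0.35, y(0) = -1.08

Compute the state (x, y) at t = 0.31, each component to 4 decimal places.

-0.2151, -1.6944

Heun on (x,y): k1 = f(t_n, state_n); k2 = f(t_n + h, state_n + h·k1); state_{n+1} = state_n + (h/2)·(k1 + k2).
0.000000: (0.350000, -1.080000)
  k1 = (-1.508700, -1.957000)
  predictor → (-0.117697, -1.686670)
  k2 = (-2.136964, -2.006710)
  → (-0.215078, -1.694375)
(x(0.31), y(0.31)) ≈ (-0.2151, -1.6944)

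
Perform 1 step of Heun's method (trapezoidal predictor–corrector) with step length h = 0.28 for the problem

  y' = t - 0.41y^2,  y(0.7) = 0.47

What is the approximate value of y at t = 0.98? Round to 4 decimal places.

Heun: k1 = f(t_n, y_n); k2 = f(t_n + h, y_n + h·k1); y_{n+1} = y_n + (h/2)·(k1 + k2).
t=0.700000, y=0.470000:
  k1 = f(0.700000, 0.470000) = 0.609431
  k2 = f(0.980000, 0.640641) = 0.811728
  y ← 0.470000 + (0.28/2)·(0.609431 + 0.811728) = 0.668962
y(0.98) ≈ 0.6690

0.6690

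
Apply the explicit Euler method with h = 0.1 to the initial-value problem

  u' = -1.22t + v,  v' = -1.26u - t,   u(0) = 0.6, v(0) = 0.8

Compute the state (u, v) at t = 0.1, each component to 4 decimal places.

0.6800, 0.7244

Euler on (u,v): u_{n+1} = u_n + h·u', v_{n+1} = v_n + h·v'.
0.000000: (0.600000, 0.800000); f=(0.800000, -0.756000) → (0.680000, 0.724400)
(u(0.1), v(0.1)) ≈ (0.6800, 0.7244)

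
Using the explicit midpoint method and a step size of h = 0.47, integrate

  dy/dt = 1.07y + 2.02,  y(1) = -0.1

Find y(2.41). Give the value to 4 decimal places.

Midpoint: k1 = f(t_n, y_n); k2 = f(t_n + h/2, y_n + (h/2)·k1); y_{n+1} = y_n + h·k2.
t=1.000000, y=-0.100000:
  k1 = f(1.000000, -0.100000) = 1.913000
  k2 = f(1.235000, 0.349555) = 2.394024
  y ← -0.100000 + 0.47·2.394024 = 1.025191
t=1.470000, y=1.025191:
  k1 = f(1.470000, 1.025191) = 3.116955
  k2 = f(1.705000, 1.757676) = 3.900713
  y ← 1.025191 + 0.47·3.900713 = 2.858526
t=1.940000, y=2.858526:
  k1 = f(1.940000, 2.858526) = 5.078623
  k2 = f(2.175000, 4.052003) = 6.355643
  y ← 2.858526 + 0.47·6.355643 = 5.845678
y(2.41) ≈ 5.8457

5.8457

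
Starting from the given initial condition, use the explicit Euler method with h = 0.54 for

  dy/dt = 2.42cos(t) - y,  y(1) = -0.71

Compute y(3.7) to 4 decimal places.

Euler: y_{n+1} = y_n + h·f(t_n, y_n).
t=1.000000, y=-0.710000: f=2.017532 → y ← -0.710000 + 0.54·2.017532 = 0.379467
t=1.540000, y=0.379467: f=-0.304952 → y ← 0.379467 + 0.54·(-0.304952) = 0.214793
t=2.080000, y=0.214793: f=-1.394500 → y ← 0.214793 + 0.54·(-1.394500) = -0.538237
t=2.620000, y=-0.538237: f=-1.559968 → y ← -0.538237 + 0.54·(-1.559968) = -1.380619
t=3.160000, y=-1.380619: f=-1.038971 → y ← -1.380619 + 0.54·(-1.038971) = -1.941664
y(3.7) ≈ -1.9417

-1.9417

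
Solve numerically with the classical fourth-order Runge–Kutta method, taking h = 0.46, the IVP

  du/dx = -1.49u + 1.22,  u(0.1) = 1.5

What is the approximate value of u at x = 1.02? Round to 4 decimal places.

RK4: k1 = f(x_n, u_n); k2 = f(x_n + h/2, u_n + (h/2)·k1); k3 = f(x_n + h/2, u_n + (h/2)·k2); k4 = f(x_n + h, u_n + h·k3); u_{n+1} = u_n + (h/6)·(k1 + 2k2 + 2k3 + k4).
x=0.100000, u=1.500000:
  k1 = f(0.100000, 1.500000) = -1.015000
  k2 = f(0.330000, 1.266550) = -0.667160
  k3 = f(0.330000, 1.346553) = -0.786364
  k4 = f(0.560000, 1.138272) = -0.476026
  u ← 1.500000 + (0.46/6)·(k1 + 2k2 + 2k3 + k4) = 1.162814
x=0.560000, u=1.162814:
  k1 = f(0.560000, 1.162814) = -0.512593
  k2 = f(0.790000, 1.044918) = -0.336928
  k3 = f(0.790000, 1.085321) = -0.397128
  k4 = f(1.020000, 0.980135) = -0.240402
  u ← 1.162814 + (0.46/6)·(k1 + 2k2 + 2k3 + k4) = 0.992529
u(1.02) ≈ 0.9925

0.9925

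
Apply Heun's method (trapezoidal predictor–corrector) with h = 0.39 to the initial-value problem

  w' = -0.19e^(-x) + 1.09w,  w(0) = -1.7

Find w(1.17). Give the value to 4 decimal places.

Heun: k1 = f(x_n, w_n); k2 = f(x_n + h, w_n + h·k1); w_{n+1} = w_n + (h/2)·(k1 + k2).
x=0.000000, w=-1.700000:
  k1 = f(0.000000, -1.700000) = -2.043000
  k2 = f(0.390000, -2.496770) = -2.850120
  w ← -1.700000 + (0.39/2)·(-2.043000 + (-2.850120)) = -2.654158
x=0.390000, w=-2.654158:
  k1 = f(0.390000, -2.654158) = -3.021673
  k2 = f(0.780000, -3.832611) = -4.264643
  w ← -2.654158 + (0.39/2)·(-3.021673 + (-4.264643)) = -4.074990
x=0.780000, w=-4.074990:
  k1 = f(0.780000, -4.074990) = -4.528836
  k2 = f(1.170000, -5.841236) = -6.425917
  w ← -4.074990 + (0.39/2)·(-4.528836 + (-6.425917)) = -6.211167
w(1.17) ≈ -6.2112

-6.2112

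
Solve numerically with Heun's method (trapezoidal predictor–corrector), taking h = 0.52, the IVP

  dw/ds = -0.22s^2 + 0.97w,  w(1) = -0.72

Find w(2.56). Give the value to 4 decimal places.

-5.1540

Heun: k1 = f(s_n, w_n); k2 = f(s_n + h, w_n + h·k1); w_{n+1} = w_n + (h/2)·(k1 + k2).
s=1.000000, w=-0.720000:
  k1 = f(1.000000, -0.720000) = -0.918400
  k2 = f(1.520000, -1.197568) = -1.669929
  w ← -0.720000 + (0.52/2)·(-0.918400 + (-1.669929)) = -1.392966
s=1.520000, w=-1.392966:
  k1 = f(1.520000, -1.392966) = -1.859465
  k2 = f(2.040000, -2.359887) = -3.204642
  w ← -1.392966 + (0.52/2)·(-1.859465 + (-3.204642)) = -2.709633
s=2.040000, w=-2.709633:
  k1 = f(2.040000, -2.709633) = -3.543896
  k2 = f(2.560000, -4.552459) = -5.857678
  w ← -2.709633 + (0.52/2)·(-3.543896 + (-5.857678)) = -5.154043
w(2.56) ≈ -5.1540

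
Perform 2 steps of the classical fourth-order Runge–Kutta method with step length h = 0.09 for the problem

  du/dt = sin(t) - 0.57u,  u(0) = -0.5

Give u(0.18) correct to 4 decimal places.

-0.4356

RK4: k1 = f(t_n, u_n); k2 = f(t_n + h/2, u_n + (h/2)·k1); k3 = f(t_n + h/2, u_n + (h/2)·k2); k4 = f(t_n + h, u_n + h·k3); u_{n+1} = u_n + (h/6)·(k1 + 2k2 + 2k3 + k4).
t=0.000000, u=-0.500000:
  k1 = f(0.000000, -0.500000) = 0.285000
  k2 = f(0.045000, -0.487175) = 0.322675
  k3 = f(0.045000, -0.485480) = 0.321708
  k4 = f(0.090000, -0.471046) = 0.358375
  u ← -0.500000 + (0.09/6)·(k1 + 2k2 + 2k3 + k4) = -0.471018
t=0.090000, u=-0.471018:
  k1 = f(0.090000, -0.471018) = 0.358359
  k2 = f(0.135000, -0.454892) = 0.393879
  k3 = f(0.135000, -0.453293) = 0.392968
  k4 = f(0.180000, -0.435651) = 0.427351
  u ← -0.471018 + (0.09/6)·(k1 + 2k2 + 2k3 + k4) = -0.435627
u(0.18) ≈ -0.4356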